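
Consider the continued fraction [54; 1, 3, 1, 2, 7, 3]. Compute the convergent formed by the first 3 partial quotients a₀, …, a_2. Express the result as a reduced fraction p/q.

219/4

Compute successive convergents:
a_0 = 54: 54/1
a_1 = 1: 55/1
a_2 = 3: 219/4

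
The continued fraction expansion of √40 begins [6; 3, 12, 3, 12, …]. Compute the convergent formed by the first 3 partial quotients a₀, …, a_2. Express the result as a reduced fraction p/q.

234/37

a_0 = 6: 6/1
a_1 = 3: 19/3
a_2 = 12: 234/37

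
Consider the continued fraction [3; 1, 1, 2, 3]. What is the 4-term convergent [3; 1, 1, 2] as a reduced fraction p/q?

18/5

Build up convergents one term at a time:
a_0 = 3: 3/1
a_1 = 1: 4/1
a_2 = 1: 7/2
a_3 = 2: 18/5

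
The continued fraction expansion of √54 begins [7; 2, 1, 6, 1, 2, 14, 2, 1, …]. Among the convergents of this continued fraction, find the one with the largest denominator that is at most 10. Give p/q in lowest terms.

22/3

a_0 = 7: 7/1  (≤ bound)
a_1 = 2: 15/2  (≤ bound)
a_2 = 1: 22/3  (≤ bound)
a_3 = 6: 147/20  (> 10, stop)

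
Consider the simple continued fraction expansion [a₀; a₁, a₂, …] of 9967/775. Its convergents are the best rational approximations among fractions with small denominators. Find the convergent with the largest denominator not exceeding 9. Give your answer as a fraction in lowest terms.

90/7

a_0 = 12: 12/1  (≤ bound)
a_1 = 1: 13/1  (≤ bound)
a_2 = 6: 90/7  (≤ bound)
a_3 = 5: 463/36  (> 9, stop)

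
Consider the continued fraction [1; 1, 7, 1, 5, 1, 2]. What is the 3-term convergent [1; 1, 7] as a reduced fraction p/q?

Start with 7.
1 + 1/(7/1) = 1 + 1/7 = 8/7
1 + 1/(8/7) = 1 + 7/8 = 15/8

15/8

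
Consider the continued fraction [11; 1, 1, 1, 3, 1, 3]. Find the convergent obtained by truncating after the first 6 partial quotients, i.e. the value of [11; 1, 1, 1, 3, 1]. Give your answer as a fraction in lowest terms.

Start with 1.
3 + 1/(1/1) = 3 + 1/1 = 4/1
1 + 1/(4/1) = 1 + 1/4 = 5/4
1 + 1/(5/4) = 1 + 4/5 = 9/5
1 + 1/(9/5) = 1 + 5/9 = 14/9
11 + 1/(14/9) = 11 + 9/14 = 163/14

163/14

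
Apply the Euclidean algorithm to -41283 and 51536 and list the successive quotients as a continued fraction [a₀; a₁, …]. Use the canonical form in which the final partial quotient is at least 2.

[-1; 5, 37, 1, 5, 45]

⌊-41283/51536⌋ = -1, remainder 10253
⌊51536/10253⌋ = 5, remainder 271
⌊10253/271⌋ = 37, remainder 226
⌊271/226⌋ = 1, remainder 45
⌊226/45⌋ = 5, remainder 1
⌊45/1⌋ = 45, remainder 0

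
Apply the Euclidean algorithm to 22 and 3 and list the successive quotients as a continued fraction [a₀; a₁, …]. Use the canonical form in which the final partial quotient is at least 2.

22 = 7·3 + 1, so a_0 = 7
3 = 3·1 + 0, so a_1 = 3

[7; 3]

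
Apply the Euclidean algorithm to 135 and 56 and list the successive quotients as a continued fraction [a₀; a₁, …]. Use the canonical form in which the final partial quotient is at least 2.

[2; 2, 2, 3, 3]

135 ÷ 56 → quotient 2, remainder 23
56 ÷ 23 → quotient 2, remainder 10
23 ÷ 10 → quotient 2, remainder 3
10 ÷ 3 → quotient 3, remainder 1
3 ÷ 1 → quotient 3, remainder 0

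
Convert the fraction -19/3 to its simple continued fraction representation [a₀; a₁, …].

[-7; 1, 2]

Apply division with remainder until the remainder is 0:
-19 = -7·3 + 2, so a_0 = -7
3 = 1·2 + 1, so a_1 = 1
2 = 2·1 + 0, so a_2 = 2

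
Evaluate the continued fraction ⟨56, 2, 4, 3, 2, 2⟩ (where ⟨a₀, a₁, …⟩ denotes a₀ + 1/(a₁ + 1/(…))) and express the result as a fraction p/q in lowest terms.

Compute successive convergents:
a_0 = 56: 56/1
a_1 = 2: 113/2
a_2 = 4: 508/9
a_3 = 3: 1637/29
a_4 = 2: 3782/67
a_5 = 2: 9201/163

9201/163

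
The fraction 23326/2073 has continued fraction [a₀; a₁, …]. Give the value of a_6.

9

Run the Euclidean algorithm, recording each quotient:
⌊23326/2073⌋ = 11, remainder 523
⌊2073/523⌋ = 3, remainder 504
⌊523/504⌋ = 1, remainder 19
⌊504/19⌋ = 26, remainder 10
⌊19/10⌋ = 1, remainder 9
⌊10/9⌋ = 1, remainder 1
⌊9/1⌋ = 9, remainder 0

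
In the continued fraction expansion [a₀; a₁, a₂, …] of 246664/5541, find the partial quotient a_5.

43

246664 ÷ 5541 → quotient 44, remainder 2860
5541 ÷ 2860 → quotient 1, remainder 2681
2860 ÷ 2681 → quotient 1, remainder 179
2681 ÷ 179 → quotient 14, remainder 175
179 ÷ 175 → quotient 1, remainder 4
175 ÷ 4 → quotient 43, remainder 3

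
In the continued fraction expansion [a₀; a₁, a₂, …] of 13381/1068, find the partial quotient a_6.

Apply division with remainder until the remainder is 0:
13381 = 12·1068 + 565, so a_0 = 12
1068 = 1·565 + 503, so a_1 = 1
565 = 1·503 + 62, so a_2 = 1
503 = 8·62 + 7, so a_3 = 8
62 = 8·7 + 6, so a_4 = 8
7 = 1·6 + 1, so a_5 = 1
6 = 6·1 + 0, so a_6 = 6

6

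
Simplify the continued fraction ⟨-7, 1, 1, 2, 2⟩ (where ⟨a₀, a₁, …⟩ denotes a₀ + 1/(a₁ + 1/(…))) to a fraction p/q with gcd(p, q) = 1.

-77/12

Start with 2.
2 + 1/(2/1) = 2 + 1/2 = 5/2
1 + 1/(5/2) = 1 + 2/5 = 7/5
1 + 1/(7/5) = 1 + 5/7 = 12/7
-7 + 1/(12/7) = -7 + 7/12 = -77/12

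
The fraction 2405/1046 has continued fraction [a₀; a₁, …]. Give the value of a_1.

⌊2405/1046⌋ = 2, remainder 313
⌊1046/313⌋ = 3, remainder 107

3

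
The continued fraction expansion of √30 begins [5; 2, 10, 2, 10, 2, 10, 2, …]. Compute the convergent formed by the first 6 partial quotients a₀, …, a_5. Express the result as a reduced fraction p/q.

5291/966

a_0 = 5: 5/1
a_1 = 2: 11/2
a_2 = 10: 115/21
a_3 = 2: 241/44
a_4 = 10: 2525/461
a_5 = 2: 5291/966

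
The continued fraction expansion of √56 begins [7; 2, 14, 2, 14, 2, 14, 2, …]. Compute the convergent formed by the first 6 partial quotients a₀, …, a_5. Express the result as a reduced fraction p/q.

13455/1798

a_0 = 7: 7/1
a_1 = 2: 15/2
a_2 = 14: 217/29
a_3 = 2: 449/60
a_4 = 14: 6503/869
a_5 = 2: 13455/1798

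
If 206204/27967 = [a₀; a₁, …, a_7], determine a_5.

1

⌊206204/27967⌋ = 7, remainder 10435
⌊27967/10435⌋ = 2, remainder 7097
⌊10435/7097⌋ = 1, remainder 3338
⌊7097/3338⌋ = 2, remainder 421
⌊3338/421⌋ = 7, remainder 391
⌊421/391⌋ = 1, remainder 30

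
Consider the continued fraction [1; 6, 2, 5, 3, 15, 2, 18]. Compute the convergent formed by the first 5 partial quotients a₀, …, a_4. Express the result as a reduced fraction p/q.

Use the convergent recurrence hₖ = aₖ·hₖ₋₁ + hₖ₋₂ (and likewise for the denominators kₖ):
a_0 = 1: 1/1
a_1 = 6: 7/6
a_2 = 2: 15/13
a_3 = 5: 82/71
a_4 = 3: 261/226

261/226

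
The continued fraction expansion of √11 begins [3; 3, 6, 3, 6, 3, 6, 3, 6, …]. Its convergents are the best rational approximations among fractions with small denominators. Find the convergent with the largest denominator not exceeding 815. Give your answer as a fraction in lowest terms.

1257/379

List convergents until the denominator exceeds the bound:
a_0 = 3: 3/1  (≤ bound)
a_1 = 3: 10/3  (≤ bound)
a_2 = 6: 63/19  (≤ bound)
a_3 = 3: 199/60  (≤ bound)
a_4 = 6: 1257/379  (≤ bound)
a_5 = 3: 3970/1197  (> 815, stop)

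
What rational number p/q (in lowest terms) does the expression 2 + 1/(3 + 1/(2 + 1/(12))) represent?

Work from the innermost term outward:
Start with 12.
2 + 1/(12/1) = 2 + 1/12 = 25/12
3 + 1/(25/12) = 3 + 12/25 = 87/25
2 + 1/(87/25) = 2 + 25/87 = 199/87

199/87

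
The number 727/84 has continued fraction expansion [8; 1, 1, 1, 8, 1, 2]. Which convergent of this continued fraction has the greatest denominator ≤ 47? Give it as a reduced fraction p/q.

a_0 = 8: 8/1  (≤ bound)
a_1 = 1: 9/1  (≤ bound)
a_2 = 1: 17/2  (≤ bound)
a_3 = 1: 26/3  (≤ bound)
a_4 = 8: 225/26  (≤ bound)
a_5 = 1: 251/29  (≤ bound)
a_6 = 2: 727/84  (> 47, stop)

251/29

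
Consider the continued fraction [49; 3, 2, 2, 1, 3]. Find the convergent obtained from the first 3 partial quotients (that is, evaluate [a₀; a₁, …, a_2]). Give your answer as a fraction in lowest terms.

345/7

Start with 2.
3 + 1/(2/1) = 3 + 1/2 = 7/2
49 + 1/(7/2) = 49 + 2/7 = 345/7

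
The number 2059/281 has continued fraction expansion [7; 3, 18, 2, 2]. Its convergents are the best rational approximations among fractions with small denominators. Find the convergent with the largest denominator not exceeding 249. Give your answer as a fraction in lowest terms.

a_0 = 7: 7/1  (≤ bound)
a_1 = 3: 22/3  (≤ bound)
a_2 = 18: 403/55  (≤ bound)
a_3 = 2: 828/113  (≤ bound)
a_4 = 2: 2059/281  (> 249, stop)

828/113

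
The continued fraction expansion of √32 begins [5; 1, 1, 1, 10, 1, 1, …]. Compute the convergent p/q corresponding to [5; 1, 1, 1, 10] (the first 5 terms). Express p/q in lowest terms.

181/32

Use the convergent recurrence hₖ = aₖ·hₖ₋₁ + hₖ₋₂ (and likewise for the denominators kₖ):
a_0 = 5: 5/1
a_1 = 1: 6/1
a_2 = 1: 11/2
a_3 = 1: 17/3
a_4 = 10: 181/32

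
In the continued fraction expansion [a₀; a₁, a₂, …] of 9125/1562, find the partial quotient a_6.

9125 ÷ 1562 → quotient 5, remainder 1315
1562 ÷ 1315 → quotient 1, remainder 247
1315 ÷ 247 → quotient 5, remainder 80
247 ÷ 80 → quotient 3, remainder 7
80 ÷ 7 → quotient 11, remainder 3
7 ÷ 3 → quotient 2, remainder 1
3 ÷ 1 → quotient 3, remainder 0

3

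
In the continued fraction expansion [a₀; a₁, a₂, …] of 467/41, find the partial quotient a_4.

Repeatedly divide and take the remainder:
467 = 11·41 + 16, so a_0 = 11
41 = 2·16 + 9, so a_1 = 2
16 = 1·9 + 7, so a_2 = 1
9 = 1·7 + 2, so a_3 = 1
7 = 3·2 + 1, so a_4 = 3

3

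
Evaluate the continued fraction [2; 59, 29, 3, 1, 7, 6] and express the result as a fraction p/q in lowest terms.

661901/328171

a_0 = 2: 2/1
a_1 = 59: 119/59
a_2 = 29: 3453/1712
a_3 = 3: 10478/5195
a_4 = 1: 13931/6907
a_5 = 7: 107995/53544
a_6 = 6: 661901/328171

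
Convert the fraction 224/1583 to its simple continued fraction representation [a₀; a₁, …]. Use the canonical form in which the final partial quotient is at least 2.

[0; 7, 14, 1, 14]

⌊224/1583⌋ = 0, remainder 224
⌊1583/224⌋ = 7, remainder 15
⌊224/15⌋ = 14, remainder 14
⌊15/14⌋ = 1, remainder 1
⌊14/1⌋ = 14, remainder 0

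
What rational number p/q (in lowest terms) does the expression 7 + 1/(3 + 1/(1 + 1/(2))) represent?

80/11

Start with 2.
1 + 1/(2/1) = 1 + 1/2 = 3/2
3 + 1/(3/2) = 3 + 2/3 = 11/3
7 + 1/(11/3) = 7 + 3/11 = 80/11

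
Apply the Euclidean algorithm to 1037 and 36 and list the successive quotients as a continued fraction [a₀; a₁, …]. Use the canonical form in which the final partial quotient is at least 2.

[28; 1, 4, 7]

Repeatedly divide and take the remainder:
⌊1037/36⌋ = 28, remainder 29
⌊36/29⌋ = 1, remainder 7
⌊29/7⌋ = 4, remainder 1
⌊7/1⌋ = 7, remainder 0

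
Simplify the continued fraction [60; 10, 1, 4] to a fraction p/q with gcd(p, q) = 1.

Start with 4.
1 + 1/(4/1) = 1 + 1/4 = 5/4
10 + 1/(5/4) = 10 + 4/5 = 54/5
60 + 1/(54/5) = 60 + 5/54 = 3245/54

3245/54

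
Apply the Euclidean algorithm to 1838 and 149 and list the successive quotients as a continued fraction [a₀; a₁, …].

[12; 2, 1, 49]

Repeatedly divide and take the remainder:
1838 = 12·149 + 50, so a_0 = 12
149 = 2·50 + 49, so a_1 = 2
50 = 1·49 + 1, so a_2 = 1
49 = 49·1 + 0, so a_3 = 49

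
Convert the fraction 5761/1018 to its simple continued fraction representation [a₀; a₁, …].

[5; 1, 1, 1, 14, 11, 2]

5761 ÷ 1018 → quotient 5, remainder 671
1018 ÷ 671 → quotient 1, remainder 347
671 ÷ 347 → quotient 1, remainder 324
347 ÷ 324 → quotient 1, remainder 23
324 ÷ 23 → quotient 14, remainder 2
23 ÷ 2 → quotient 11, remainder 1
2 ÷ 1 → quotient 2, remainder 0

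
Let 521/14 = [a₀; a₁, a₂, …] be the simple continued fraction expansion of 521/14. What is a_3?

521 ÷ 14 → quotient 37, remainder 3
14 ÷ 3 → quotient 4, remainder 2
3 ÷ 2 → quotient 1, remainder 1
2 ÷ 1 → quotient 2, remainder 0

2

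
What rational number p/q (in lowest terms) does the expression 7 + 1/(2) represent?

Work from the innermost term outward:
Start with 2.
7 + 1/(2/1) = 7 + 1/2 = 15/2

15/2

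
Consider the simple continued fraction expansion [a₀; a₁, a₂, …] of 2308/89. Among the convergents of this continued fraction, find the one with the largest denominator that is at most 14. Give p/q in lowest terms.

a_0 = 25: 25/1  (≤ bound)
a_1 = 1: 26/1  (≤ bound)
a_2 = 13: 363/14  (≤ bound)
a_3 = 1: 389/15  (> 14, stop)

363/14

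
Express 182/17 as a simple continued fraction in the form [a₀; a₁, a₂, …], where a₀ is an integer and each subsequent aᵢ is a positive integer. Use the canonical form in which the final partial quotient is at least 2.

Apply division with remainder until the remainder is 0:
⌊182/17⌋ = 10, remainder 12
⌊17/12⌋ = 1, remainder 5
⌊12/5⌋ = 2, remainder 2
⌊5/2⌋ = 2, remainder 1
⌊2/1⌋ = 2, remainder 0

[10; 1, 2, 2, 2]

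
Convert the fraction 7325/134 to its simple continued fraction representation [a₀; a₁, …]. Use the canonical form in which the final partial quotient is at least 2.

7325 = 54·134 + 89, so a_0 = 54
134 = 1·89 + 45, so a_1 = 1
89 = 1·45 + 44, so a_2 = 1
45 = 1·44 + 1, so a_3 = 1
44 = 44·1 + 0, so a_4 = 44

[54; 1, 1, 1, 44]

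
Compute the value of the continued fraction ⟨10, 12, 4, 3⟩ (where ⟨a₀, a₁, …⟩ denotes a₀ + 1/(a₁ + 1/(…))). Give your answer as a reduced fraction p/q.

Collapse the nested fraction from the inside out:
Start with 3.
4 + 1/(3/1) = 4 + 1/3 = 13/3
12 + 1/(13/3) = 12 + 3/13 = 159/13
10 + 1/(159/13) = 10 + 13/159 = 1603/159

1603/159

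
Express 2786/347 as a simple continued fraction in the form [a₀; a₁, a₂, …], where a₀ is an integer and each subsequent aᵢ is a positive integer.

[8; 34, 1, 2, 3]

⌊2786/347⌋ = 8, remainder 10
⌊347/10⌋ = 34, remainder 7
⌊10/7⌋ = 1, remainder 3
⌊7/3⌋ = 2, remainder 1
⌊3/1⌋ = 3, remainder 0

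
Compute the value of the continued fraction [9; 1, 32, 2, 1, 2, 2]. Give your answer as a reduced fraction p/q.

6321/634

Start with 2.
2 + 1/(2/1) = 2 + 1/2 = 5/2
1 + 1/(5/2) = 1 + 2/5 = 7/5
2 + 1/(7/5) = 2 + 5/7 = 19/7
32 + 1/(19/7) = 32 + 7/19 = 615/19
1 + 1/(615/19) = 1 + 19/615 = 634/615
9 + 1/(634/615) = 9 + 615/634 = 6321/634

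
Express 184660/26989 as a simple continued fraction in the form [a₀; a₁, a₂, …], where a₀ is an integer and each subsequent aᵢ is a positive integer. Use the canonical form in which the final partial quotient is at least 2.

Apply division with remainder until the remainder is 0:
⌊184660/26989⌋ = 6, remainder 22726
⌊26989/22726⌋ = 1, remainder 4263
⌊22726/4263⌋ = 5, remainder 1411
⌊4263/1411⌋ = 3, remainder 30
⌊1411/30⌋ = 47, remainder 1
⌊30/1⌋ = 30, remainder 0

[6; 1, 5, 3, 47, 30]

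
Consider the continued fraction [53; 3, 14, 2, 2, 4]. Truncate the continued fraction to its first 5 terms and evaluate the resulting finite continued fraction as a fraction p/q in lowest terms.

11785/221

Starting at the tail and folding back:
Start with 2.
2 + 1/(2/1) = 2 + 1/2 = 5/2
14 + 1/(5/2) = 14 + 2/5 = 72/5
3 + 1/(72/5) = 3 + 5/72 = 221/72
53 + 1/(221/72) = 53 + 72/221 = 11785/221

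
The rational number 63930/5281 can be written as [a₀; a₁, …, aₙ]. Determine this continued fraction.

[12; 9, 2, 6, 2, 9, 2]

Run the Euclidean algorithm, recording each quotient:
63930 = 12·5281 + 558, so a_0 = 12
5281 = 9·558 + 259, so a_1 = 9
558 = 2·259 + 40, so a_2 = 2
259 = 6·40 + 19, so a_3 = 6
40 = 2·19 + 2, so a_4 = 2
19 = 9·2 + 1, so a_5 = 9
2 = 2·1 + 0, so a_6 = 2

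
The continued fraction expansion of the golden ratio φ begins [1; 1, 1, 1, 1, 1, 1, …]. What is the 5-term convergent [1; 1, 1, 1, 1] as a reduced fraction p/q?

8/5

Collapse the nested fraction from the inside out:
Start with 1.
1 + 1/(1/1) = 1 + 1/1 = 2/1
1 + 1/(2/1) = 1 + 1/2 = 3/2
1 + 1/(3/2) = 1 + 2/3 = 5/3
1 + 1/(5/3) = 1 + 3/5 = 8/5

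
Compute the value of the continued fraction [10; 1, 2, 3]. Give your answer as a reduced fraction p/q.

Start with 3.
2 + 1/(3/1) = 2 + 1/3 = 7/3
1 + 1/(7/3) = 1 + 3/7 = 10/7
10 + 1/(10/7) = 10 + 7/10 = 107/10

107/10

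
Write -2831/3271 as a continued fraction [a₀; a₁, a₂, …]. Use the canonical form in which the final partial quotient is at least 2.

[-1; 7, 2, 3, 3, 2, 2, 3]

-2831 ÷ 3271 → quotient -1, remainder 440
3271 ÷ 440 → quotient 7, remainder 191
440 ÷ 191 → quotient 2, remainder 58
191 ÷ 58 → quotient 3, remainder 17
58 ÷ 17 → quotient 3, remainder 7
17 ÷ 7 → quotient 2, remainder 3
7 ÷ 3 → quotient 2, remainder 1
3 ÷ 1 → quotient 3, remainder 0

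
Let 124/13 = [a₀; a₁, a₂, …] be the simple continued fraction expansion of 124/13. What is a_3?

124 = 9·13 + 7, so a_0 = 9
13 = 1·7 + 6, so a_1 = 1
7 = 1·6 + 1, so a_2 = 1
6 = 6·1 + 0, so a_3 = 6

6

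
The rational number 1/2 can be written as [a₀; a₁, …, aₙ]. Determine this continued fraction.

[0; 2]

Run the Euclidean algorithm, recording each quotient:
1 = 0·2 + 1, so a_0 = 0
2 = 2·1 + 0, so a_1 = 2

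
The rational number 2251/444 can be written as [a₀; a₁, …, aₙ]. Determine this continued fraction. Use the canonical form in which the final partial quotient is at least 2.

[5; 14, 3, 10]

2251 = 5·444 + 31, so a_0 = 5
444 = 14·31 + 10, so a_1 = 14
31 = 3·10 + 1, so a_2 = 3
10 = 10·1 + 0, so a_3 = 10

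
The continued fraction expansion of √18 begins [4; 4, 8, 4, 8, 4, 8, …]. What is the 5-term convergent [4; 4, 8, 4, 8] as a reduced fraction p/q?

4756/1121

a_0 = 4: 4/1
a_1 = 4: 17/4
a_2 = 8: 140/33
a_3 = 4: 577/136
a_4 = 8: 4756/1121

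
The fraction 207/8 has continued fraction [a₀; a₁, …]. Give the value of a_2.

7

207 = 25·8 + 7, so a_0 = 25
8 = 1·7 + 1, so a_1 = 1
7 = 7·1 + 0, so a_2 = 7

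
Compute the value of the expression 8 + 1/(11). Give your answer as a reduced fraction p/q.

a_0 = 8: 8/1
a_1 = 11: 89/11

89/11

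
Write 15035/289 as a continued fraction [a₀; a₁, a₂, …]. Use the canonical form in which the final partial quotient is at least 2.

[52; 41, 3, 2]

15035 ÷ 289 → quotient 52, remainder 7
289 ÷ 7 → quotient 41, remainder 2
7 ÷ 2 → quotient 3, remainder 1
2 ÷ 1 → quotient 2, remainder 0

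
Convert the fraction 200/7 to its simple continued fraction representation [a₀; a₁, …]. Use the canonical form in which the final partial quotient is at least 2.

200 = 28·7 + 4, so a_0 = 28
7 = 1·4 + 3, so a_1 = 1
4 = 1·3 + 1, so a_2 = 1
3 = 3·1 + 0, so a_3 = 3

[28; 1, 1, 3]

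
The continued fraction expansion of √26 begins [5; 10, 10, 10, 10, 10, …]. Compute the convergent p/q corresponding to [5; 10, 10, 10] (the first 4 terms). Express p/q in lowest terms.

5201/1020

a_0 = 5: 5/1
a_1 = 10: 51/10
a_2 = 10: 515/101
a_3 = 10: 5201/1020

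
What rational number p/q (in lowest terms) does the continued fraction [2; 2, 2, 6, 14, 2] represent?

2257/938

Start with 2.
14 + 1/(2/1) = 14 + 1/2 = 29/2
6 + 1/(29/2) = 6 + 2/29 = 176/29
2 + 1/(176/29) = 2 + 29/176 = 381/176
2 + 1/(381/176) = 2 + 176/381 = 938/381
2 + 1/(938/381) = 2 + 381/938 = 2257/938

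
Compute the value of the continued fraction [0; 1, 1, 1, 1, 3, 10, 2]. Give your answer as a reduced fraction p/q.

237/388

Start with 2.
10 + 1/(2/1) = 10 + 1/2 = 21/2
3 + 1/(21/2) = 3 + 2/21 = 65/21
1 + 1/(65/21) = 1 + 21/65 = 86/65
1 + 1/(86/65) = 1 + 65/86 = 151/86
1 + 1/(151/86) = 1 + 86/151 = 237/151
1 + 1/(237/151) = 1 + 151/237 = 388/237
0 + 1/(388/237) = 0 + 237/388 = 237/388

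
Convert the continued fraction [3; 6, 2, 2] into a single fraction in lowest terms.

101/32

Start with 2.
2 + 1/(2/1) = 2 + 1/2 = 5/2
6 + 1/(5/2) = 6 + 2/5 = 32/5
3 + 1/(32/5) = 3 + 5/32 = 101/32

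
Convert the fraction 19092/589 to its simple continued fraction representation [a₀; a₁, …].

Run the Euclidean algorithm, recording each quotient:
⌊19092/589⌋ = 32, remainder 244
⌊589/244⌋ = 2, remainder 101
⌊244/101⌋ = 2, remainder 42
⌊101/42⌋ = 2, remainder 17
⌊42/17⌋ = 2, remainder 8
⌊17/8⌋ = 2, remainder 1
⌊8/1⌋ = 8, remainder 0

[32; 2, 2, 2, 2, 2, 8]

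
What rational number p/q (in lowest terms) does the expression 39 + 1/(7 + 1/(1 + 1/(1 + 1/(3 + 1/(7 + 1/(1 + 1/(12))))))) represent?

221253/5654

Use the convergent recurrence hₖ = aₖ·hₖ₋₁ + hₖ₋₂ (and likewise for the denominators kₖ):
a_0 = 39: 39/1
a_1 = 7: 274/7
a_2 = 1: 313/8
a_3 = 1: 587/15
a_4 = 3: 2074/53
a_5 = 7: 15105/386
a_6 = 1: 17179/439
a_7 = 12: 221253/5654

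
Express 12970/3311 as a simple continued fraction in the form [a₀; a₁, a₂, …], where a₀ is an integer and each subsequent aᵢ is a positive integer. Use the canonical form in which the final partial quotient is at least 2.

[3; 1, 11, 11, 1, 10, 2]

12970 ÷ 3311 → quotient 3, remainder 3037
3311 ÷ 3037 → quotient 1, remainder 274
3037 ÷ 274 → quotient 11, remainder 23
274 ÷ 23 → quotient 11, remainder 21
23 ÷ 21 → quotient 1, remainder 2
21 ÷ 2 → quotient 10, remainder 1
2 ÷ 1 → quotient 2, remainder 0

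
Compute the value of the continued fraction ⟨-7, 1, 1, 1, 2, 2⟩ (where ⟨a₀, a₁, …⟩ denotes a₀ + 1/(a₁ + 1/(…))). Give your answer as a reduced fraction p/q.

-121/19

Work from the innermost term outward:
Start with 2.
2 + 1/(2/1) = 2 + 1/2 = 5/2
1 + 1/(5/2) = 1 + 2/5 = 7/5
1 + 1/(7/5) = 1 + 5/7 = 12/7
1 + 1/(12/7) = 1 + 7/12 = 19/12
-7 + 1/(19/12) = -7 + 12/19 = -121/19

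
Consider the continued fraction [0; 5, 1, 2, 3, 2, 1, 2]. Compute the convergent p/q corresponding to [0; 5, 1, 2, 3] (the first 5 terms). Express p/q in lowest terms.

10/57

Starting at the tail and folding back:
Start with 3.
2 + 1/(3/1) = 2 + 1/3 = 7/3
1 + 1/(7/3) = 1 + 3/7 = 10/7
5 + 1/(10/7) = 5 + 7/10 = 57/10
0 + 1/(57/10) = 0 + 10/57 = 10/57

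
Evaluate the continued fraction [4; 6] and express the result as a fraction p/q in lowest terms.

Compute successive convergents:
a_0 = 4: 4/1
a_1 = 6: 25/6

25/6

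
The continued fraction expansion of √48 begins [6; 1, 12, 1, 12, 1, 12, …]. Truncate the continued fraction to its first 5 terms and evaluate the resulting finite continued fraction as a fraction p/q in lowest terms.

Start with 12.
1 + 1/(12/1) = 1 + 1/12 = 13/12
12 + 1/(13/12) = 12 + 12/13 = 168/13
1 + 1/(168/13) = 1 + 13/168 = 181/168
6 + 1/(181/168) = 6 + 168/181 = 1254/181

1254/181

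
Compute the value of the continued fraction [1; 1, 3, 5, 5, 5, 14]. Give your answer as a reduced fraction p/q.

14150/8033

Start with 14.
5 + 1/(14/1) = 5 + 1/14 = 71/14
5 + 1/(71/14) = 5 + 14/71 = 369/71
5 + 1/(369/71) = 5 + 71/369 = 1916/369
3 + 1/(1916/369) = 3 + 369/1916 = 6117/1916
1 + 1/(6117/1916) = 1 + 1916/6117 = 8033/6117
1 + 1/(8033/6117) = 1 + 6117/8033 = 14150/8033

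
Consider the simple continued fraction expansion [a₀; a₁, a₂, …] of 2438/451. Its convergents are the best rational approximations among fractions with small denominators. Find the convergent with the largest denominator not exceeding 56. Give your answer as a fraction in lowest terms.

200/37

a_0 = 5: 5/1  (≤ bound)
a_1 = 2: 11/2  (≤ bound)
a_2 = 2: 27/5  (≤ bound)
a_3 = 6: 173/32  (≤ bound)
a_4 = 1: 200/37  (≤ bound)
a_5 = 1: 373/69  (> 56, stop)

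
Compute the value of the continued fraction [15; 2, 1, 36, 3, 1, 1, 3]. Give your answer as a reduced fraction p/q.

42497/2771

Start with 3.
1 + 1/(3/1) = 1 + 1/3 = 4/3
1 + 1/(4/3) = 1 + 3/4 = 7/4
3 + 1/(7/4) = 3 + 4/7 = 25/7
36 + 1/(25/7) = 36 + 7/25 = 907/25
1 + 1/(907/25) = 1 + 25/907 = 932/907
2 + 1/(932/907) = 2 + 907/932 = 2771/932
15 + 1/(2771/932) = 15 + 932/2771 = 42497/2771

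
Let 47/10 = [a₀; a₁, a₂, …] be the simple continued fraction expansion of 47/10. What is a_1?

Run the Euclidean algorithm, recording each quotient:
47 = 4·10 + 7, so a_0 = 4
10 = 1·7 + 3, so a_1 = 1

1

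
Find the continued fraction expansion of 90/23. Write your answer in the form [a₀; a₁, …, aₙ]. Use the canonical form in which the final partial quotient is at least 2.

Repeatedly divide and take the remainder:
90 ÷ 23 → quotient 3, remainder 21
23 ÷ 21 → quotient 1, remainder 2
21 ÷ 2 → quotient 10, remainder 1
2 ÷ 1 → quotient 2, remainder 0

[3; 1, 10, 2]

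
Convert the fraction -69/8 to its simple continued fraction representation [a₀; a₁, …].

Apply division with remainder until the remainder is 0:
-69 ÷ 8 → quotient -9, remainder 3
8 ÷ 3 → quotient 2, remainder 2
3 ÷ 2 → quotient 1, remainder 1
2 ÷ 1 → quotient 2, remainder 0

[-9; 2, 1, 2]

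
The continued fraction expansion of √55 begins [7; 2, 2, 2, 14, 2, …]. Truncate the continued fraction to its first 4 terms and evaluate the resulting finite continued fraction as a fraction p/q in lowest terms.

89/12

Starting at the tail and folding back:
Start with 2.
2 + 1/(2/1) = 2 + 1/2 = 5/2
2 + 1/(5/2) = 2 + 2/5 = 12/5
7 + 1/(12/5) = 7 + 5/12 = 89/12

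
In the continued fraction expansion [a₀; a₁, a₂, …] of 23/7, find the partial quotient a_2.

2

23 = 3·7 + 2, so a_0 = 3
7 = 3·2 + 1, so a_1 = 3
2 = 2·1 + 0, so a_2 = 2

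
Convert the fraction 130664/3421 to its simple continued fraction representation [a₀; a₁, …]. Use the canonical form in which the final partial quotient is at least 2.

130664 = 38·3421 + 666, so a_0 = 38
3421 = 5·666 + 91, so a_1 = 5
666 = 7·91 + 29, so a_2 = 7
91 = 3·29 + 4, so a_3 = 3
29 = 7·4 + 1, so a_4 = 7
4 = 4·1 + 0, so a_5 = 4

[38; 5, 7, 3, 7, 4]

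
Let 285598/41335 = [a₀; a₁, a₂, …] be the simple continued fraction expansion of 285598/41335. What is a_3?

285598 ÷ 41335 → quotient 6, remainder 37588
41335 ÷ 37588 → quotient 1, remainder 3747
37588 ÷ 3747 → quotient 10, remainder 118
3747 ÷ 118 → quotient 31, remainder 89

31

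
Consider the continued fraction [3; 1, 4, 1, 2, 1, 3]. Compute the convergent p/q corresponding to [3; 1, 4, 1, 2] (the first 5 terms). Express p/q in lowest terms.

Build up convergents one term at a time:
a_0 = 3: 3/1
a_1 = 1: 4/1
a_2 = 4: 19/5
a_3 = 1: 23/6
a_4 = 2: 65/17

65/17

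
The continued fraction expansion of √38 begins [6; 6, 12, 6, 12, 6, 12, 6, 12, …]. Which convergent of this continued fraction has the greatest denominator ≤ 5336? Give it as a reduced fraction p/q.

2737/444

a_0 = 6: 6/1  (≤ bound)
a_1 = 6: 37/6  (≤ bound)
a_2 = 12: 450/73  (≤ bound)
a_3 = 6: 2737/444  (≤ bound)
a_4 = 12: 33294/5401  (> 5336, stop)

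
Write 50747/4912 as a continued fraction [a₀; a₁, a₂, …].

Apply division with remainder until the remainder is 0:
50747 ÷ 4912 → quotient 10, remainder 1627
4912 ÷ 1627 → quotient 3, remainder 31
1627 ÷ 31 → quotient 52, remainder 15
31 ÷ 15 → quotient 2, remainder 1
15 ÷ 1 → quotient 15, remainder 0

[10; 3, 52, 2, 15]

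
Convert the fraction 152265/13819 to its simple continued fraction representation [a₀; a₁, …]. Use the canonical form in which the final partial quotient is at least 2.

Run the Euclidean algorithm, recording each quotient:
⌊152265/13819⌋ = 11, remainder 256
⌊13819/256⌋ = 53, remainder 251
⌊256/251⌋ = 1, remainder 5
⌊251/5⌋ = 50, remainder 1
⌊5/1⌋ = 5, remainder 0

[11; 53, 1, 50, 5]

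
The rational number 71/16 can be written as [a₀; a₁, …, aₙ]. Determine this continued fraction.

⌊71/16⌋ = 4, remainder 7
⌊16/7⌋ = 2, remainder 2
⌊7/2⌋ = 3, remainder 1
⌊2/1⌋ = 2, remainder 0

[4; 2, 3, 2]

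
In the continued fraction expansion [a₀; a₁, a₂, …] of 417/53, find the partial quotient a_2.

6

Apply division with remainder until the remainder is 0:
⌊417/53⌋ = 7, remainder 46
⌊53/46⌋ = 1, remainder 7
⌊46/7⌋ = 6, remainder 4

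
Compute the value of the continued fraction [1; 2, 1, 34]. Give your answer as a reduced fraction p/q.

a_0 = 1: 1/1
a_1 = 2: 3/2
a_2 = 1: 4/3
a_3 = 34: 139/104

139/104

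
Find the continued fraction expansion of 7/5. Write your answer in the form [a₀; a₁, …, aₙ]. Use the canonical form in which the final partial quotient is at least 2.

⌊7/5⌋ = 1, remainder 2
⌊5/2⌋ = 2, remainder 1
⌊2/1⌋ = 2, remainder 0

[1; 2, 2]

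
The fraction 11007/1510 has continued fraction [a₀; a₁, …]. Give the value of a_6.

Repeatedly divide and take the remainder:
11007 = 7·1510 + 437, so a_0 = 7
1510 = 3·437 + 199, so a_1 = 3
437 = 2·199 + 39, so a_2 = 2
199 = 5·39 + 4, so a_3 = 5
39 = 9·4 + 3, so a_4 = 9
4 = 1·3 + 1, so a_5 = 1
3 = 3·1 + 0, so a_6 = 3

3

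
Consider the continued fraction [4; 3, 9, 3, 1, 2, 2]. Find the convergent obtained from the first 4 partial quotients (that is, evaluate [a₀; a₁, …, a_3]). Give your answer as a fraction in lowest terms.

376/87

Start with 3.
9 + 1/(3/1) = 9 + 1/3 = 28/3
3 + 1/(28/3) = 3 + 3/28 = 87/28
4 + 1/(87/28) = 4 + 28/87 = 376/87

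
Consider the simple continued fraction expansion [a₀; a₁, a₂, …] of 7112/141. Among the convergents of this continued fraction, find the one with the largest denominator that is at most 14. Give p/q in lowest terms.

a_0 = 50: 50/1  (≤ bound)
a_1 = 2: 101/2  (≤ bound)
a_2 = 3: 353/7  (≤ bound)
a_3 = 1: 454/9  (≤ bound)
a_4 = 1: 807/16  (> 14, stop)

454/9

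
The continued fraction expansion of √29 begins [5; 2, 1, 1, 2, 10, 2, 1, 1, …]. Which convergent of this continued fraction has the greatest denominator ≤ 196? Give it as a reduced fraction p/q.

List convergents until the denominator exceeds the bound:
a_0 = 5: 5/1  (≤ bound)
a_1 = 2: 11/2  (≤ bound)
a_2 = 1: 16/3  (≤ bound)
a_3 = 1: 27/5  (≤ bound)
a_4 = 2: 70/13  (≤ bound)
a_5 = 10: 727/135  (≤ bound)
a_6 = 2: 1524/283  (> 196, stop)

727/135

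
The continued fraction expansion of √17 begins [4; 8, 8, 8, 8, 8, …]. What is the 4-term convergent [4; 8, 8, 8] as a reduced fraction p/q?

2177/528

Collapse the nested fraction from the inside out:
Start with 8.
8 + 1/(8/1) = 8 + 1/8 = 65/8
8 + 1/(65/8) = 8 + 8/65 = 528/65
4 + 1/(528/65) = 4 + 65/528 = 2177/528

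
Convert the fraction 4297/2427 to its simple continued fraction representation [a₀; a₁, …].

⌊4297/2427⌋ = 1, remainder 1870
⌊2427/1870⌋ = 1, remainder 557
⌊1870/557⌋ = 3, remainder 199
⌊557/199⌋ = 2, remainder 159
⌊199/159⌋ = 1, remainder 40
⌊159/40⌋ = 3, remainder 39
⌊40/39⌋ = 1, remainder 1
⌊39/1⌋ = 39, remainder 0

[1; 1, 3, 2, 1, 3, 1, 39]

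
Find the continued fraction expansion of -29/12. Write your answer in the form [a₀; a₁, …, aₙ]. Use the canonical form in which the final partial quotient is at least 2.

-29 ÷ 12 → quotient -3, remainder 7
12 ÷ 7 → quotient 1, remainder 5
7 ÷ 5 → quotient 1, remainder 2
5 ÷ 2 → quotient 2, remainder 1
2 ÷ 1 → quotient 2, remainder 0

[-3; 1, 1, 2, 2]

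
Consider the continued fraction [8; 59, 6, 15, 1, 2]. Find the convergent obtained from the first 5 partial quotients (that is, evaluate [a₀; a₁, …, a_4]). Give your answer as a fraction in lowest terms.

Build up convergents one term at a time:
a_0 = 8: 8/1
a_1 = 59: 473/59
a_2 = 6: 2846/355
a_3 = 15: 43163/5384
a_4 = 1: 46009/5739

46009/5739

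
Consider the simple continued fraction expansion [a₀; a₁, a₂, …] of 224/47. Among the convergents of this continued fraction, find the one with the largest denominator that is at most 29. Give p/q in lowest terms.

List convergents until the denominator exceeds the bound:
a_0 = 4: 4/1  (≤ bound)
a_1 = 1: 5/1  (≤ bound)
a_2 = 3: 19/4  (≤ bound)
a_3 = 3: 62/13  (≤ bound)
a_4 = 1: 81/17  (≤ bound)
a_5 = 2: 224/47  (> 29, stop)

81/17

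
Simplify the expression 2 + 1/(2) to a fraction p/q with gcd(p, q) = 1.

5/2

Start with 2.
2 + 1/(2/1) = 2 + 1/2 = 5/2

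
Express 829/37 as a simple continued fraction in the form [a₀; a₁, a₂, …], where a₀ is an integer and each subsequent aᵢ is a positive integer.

[22; 2, 2, 7]

Run the Euclidean algorithm, recording each quotient:
⌊829/37⌋ = 22, remainder 15
⌊37/15⌋ = 2, remainder 7
⌊15/7⌋ = 2, remainder 1
⌊7/1⌋ = 7, remainder 0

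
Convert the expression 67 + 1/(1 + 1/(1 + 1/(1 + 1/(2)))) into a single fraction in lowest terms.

Compute successive convergents:
a_0 = 67: 67/1
a_1 = 1: 68/1
a_2 = 1: 135/2
a_3 = 1: 203/3
a_4 = 2: 541/8

541/8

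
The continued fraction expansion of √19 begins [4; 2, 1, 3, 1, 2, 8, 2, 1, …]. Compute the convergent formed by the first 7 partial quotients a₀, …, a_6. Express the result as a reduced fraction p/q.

1421/326

a_0 = 4: 4/1
a_1 = 2: 9/2
a_2 = 1: 13/3
a_3 = 3: 48/11
a_4 = 1: 61/14
a_5 = 2: 170/39
a_6 = 8: 1421/326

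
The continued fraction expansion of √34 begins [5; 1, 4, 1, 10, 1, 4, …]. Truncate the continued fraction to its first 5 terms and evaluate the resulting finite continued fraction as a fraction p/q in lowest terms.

Use the convergent recurrence hₖ = aₖ·hₖ₋₁ + hₖ₋₂ (and likewise for the denominators kₖ):
a_0 = 5: 5/1
a_1 = 1: 6/1
a_2 = 4: 29/5
a_3 = 1: 35/6
a_4 = 10: 379/65

379/65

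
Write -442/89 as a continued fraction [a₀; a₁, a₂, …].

[-5; 29, 1, 2]

-442 ÷ 89 → quotient -5, remainder 3
89 ÷ 3 → quotient 29, remainder 2
3 ÷ 2 → quotient 1, remainder 1
2 ÷ 1 → quotient 2, remainder 0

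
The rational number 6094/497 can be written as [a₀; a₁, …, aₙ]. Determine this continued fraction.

[12; 3, 1, 4, 1, 1, 1, 7]

Repeatedly divide and take the remainder:
⌊6094/497⌋ = 12, remainder 130
⌊497/130⌋ = 3, remainder 107
⌊130/107⌋ = 1, remainder 23
⌊107/23⌋ = 4, remainder 15
⌊23/15⌋ = 1, remainder 8
⌊15/8⌋ = 1, remainder 7
⌊8/7⌋ = 1, remainder 1
⌊7/1⌋ = 7, remainder 0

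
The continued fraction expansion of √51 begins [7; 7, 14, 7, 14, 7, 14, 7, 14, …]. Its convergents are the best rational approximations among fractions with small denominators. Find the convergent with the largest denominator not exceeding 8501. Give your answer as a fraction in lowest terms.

a_0 = 7: 7/1  (≤ bound)
a_1 = 7: 50/7  (≤ bound)
a_2 = 14: 707/99  (≤ bound)
a_3 = 7: 4999/700  (≤ bound)
a_4 = 14: 70693/9899  (> 8501, stop)

4999/700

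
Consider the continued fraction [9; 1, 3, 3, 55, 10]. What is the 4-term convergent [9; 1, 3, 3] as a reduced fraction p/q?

127/13

a_0 = 9: 9/1
a_1 = 1: 10/1
a_2 = 3: 39/4
a_3 = 3: 127/13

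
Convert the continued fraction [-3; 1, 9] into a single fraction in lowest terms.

-21/10

Compute successive convergents:
a_0 = -3: -3/1
a_1 = 1: -2/1
a_2 = 9: -21/10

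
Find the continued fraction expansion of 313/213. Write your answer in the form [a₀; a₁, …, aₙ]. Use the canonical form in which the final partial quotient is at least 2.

[1; 2, 7, 1, 2, 4]

Apply division with remainder until the remainder is 0:
⌊313/213⌋ = 1, remainder 100
⌊213/100⌋ = 2, remainder 13
⌊100/13⌋ = 7, remainder 9
⌊13/9⌋ = 1, remainder 4
⌊9/4⌋ = 2, remainder 1
⌊4/1⌋ = 4, remainder 0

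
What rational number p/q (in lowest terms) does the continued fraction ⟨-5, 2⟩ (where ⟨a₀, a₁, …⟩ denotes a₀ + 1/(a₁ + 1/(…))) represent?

Compute successive convergents:
a_0 = -5: -5/1
a_1 = 2: -9/2

-9/2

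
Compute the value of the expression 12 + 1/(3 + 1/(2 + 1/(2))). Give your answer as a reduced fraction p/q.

209/17

a_0 = 12: 12/1
a_1 = 3: 37/3
a_2 = 2: 86/7
a_3 = 2: 209/17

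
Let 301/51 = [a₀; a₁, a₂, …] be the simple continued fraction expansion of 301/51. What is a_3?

Run the Euclidean algorithm, recording each quotient:
301 ÷ 51 → quotient 5, remainder 46
51 ÷ 46 → quotient 1, remainder 5
46 ÷ 5 → quotient 9, remainder 1
5 ÷ 1 → quotient 5, remainder 0

5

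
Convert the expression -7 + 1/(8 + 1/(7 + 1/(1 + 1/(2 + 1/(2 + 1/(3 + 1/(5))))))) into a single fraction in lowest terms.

Use the convergent recurrence hₖ = aₖ·hₖ₋₁ + hₖ₋₂ (and likewise for the denominators kₖ):
a_0 = -7: -7/1
a_1 = 8: -55/8
a_2 = 7: -392/57
a_3 = 1: -447/65
a_4 = 2: -1286/187
a_5 = 2: -3019/439
a_6 = 3: -10343/1504
a_7 = 5: -54734/7959

-54734/7959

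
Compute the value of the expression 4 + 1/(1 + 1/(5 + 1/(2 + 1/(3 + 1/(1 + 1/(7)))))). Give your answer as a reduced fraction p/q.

a_0 = 4: 4/1
a_1 = 1: 5/1
a_2 = 5: 29/6
a_3 = 2: 63/13
a_4 = 3: 218/45
a_5 = 1: 281/58
a_6 = 7: 2185/451

2185/451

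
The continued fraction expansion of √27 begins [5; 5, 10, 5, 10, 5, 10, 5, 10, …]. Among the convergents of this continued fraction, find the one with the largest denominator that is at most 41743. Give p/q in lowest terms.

a_0 = 5: 5/1  (≤ bound)
a_1 = 5: 26/5  (≤ bound)
a_2 = 10: 265/51  (≤ bound)
a_3 = 5: 1351/260  (≤ bound)
a_4 = 10: 13775/2651  (≤ bound)
a_5 = 5: 70226/13515  (≤ bound)
a_6 = 10: 716035/137801  (> 41743, stop)

70226/13515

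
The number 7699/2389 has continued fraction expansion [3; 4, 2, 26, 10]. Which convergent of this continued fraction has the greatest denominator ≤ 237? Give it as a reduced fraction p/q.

a_0 = 3: 3/1  (≤ bound)
a_1 = 4: 13/4  (≤ bound)
a_2 = 2: 29/9  (≤ bound)
a_3 = 26: 767/238  (> 237, stop)

29/9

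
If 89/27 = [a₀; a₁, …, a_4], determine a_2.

Run the Euclidean algorithm, recording each quotient:
89 = 3·27 + 8, so a_0 = 3
27 = 3·8 + 3, so a_1 = 3
8 = 2·3 + 2, so a_2 = 2

2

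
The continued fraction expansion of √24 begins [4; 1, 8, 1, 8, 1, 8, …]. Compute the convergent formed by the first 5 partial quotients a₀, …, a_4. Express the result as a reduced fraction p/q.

436/89

Start with 8.
1 + 1/(8/1) = 1 + 1/8 = 9/8
8 + 1/(9/8) = 8 + 8/9 = 80/9
1 + 1/(80/9) = 1 + 9/80 = 89/80
4 + 1/(89/80) = 4 + 80/89 = 436/89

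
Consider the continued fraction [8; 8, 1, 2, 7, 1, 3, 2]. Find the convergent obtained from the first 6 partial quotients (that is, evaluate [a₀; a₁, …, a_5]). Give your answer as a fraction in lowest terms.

1761/217

Starting at the tail and folding back:
Start with 1.
7 + 1/(1/1) = 7 + 1/1 = 8/1
2 + 1/(8/1) = 2 + 1/8 = 17/8
1 + 1/(17/8) = 1 + 8/17 = 25/17
8 + 1/(25/17) = 8 + 17/25 = 217/25
8 + 1/(217/25) = 8 + 25/217 = 1761/217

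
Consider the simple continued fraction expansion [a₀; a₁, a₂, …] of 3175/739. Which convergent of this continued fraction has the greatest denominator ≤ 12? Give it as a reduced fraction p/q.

43/10

a_0 = 4: 4/1  (≤ bound)
a_1 = 3: 13/3  (≤ bound)
a_2 = 2: 30/7  (≤ bound)
a_3 = 1: 43/10  (≤ bound)
a_4 = 2: 116/27  (> 12, stop)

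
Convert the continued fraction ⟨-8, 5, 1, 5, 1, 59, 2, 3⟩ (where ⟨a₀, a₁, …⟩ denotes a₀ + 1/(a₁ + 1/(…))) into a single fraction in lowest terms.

-135454/17301

Start with 3.
2 + 1/(3/1) = 2 + 1/3 = 7/3
59 + 1/(7/3) = 59 + 3/7 = 416/7
1 + 1/(416/7) = 1 + 7/416 = 423/416
5 + 1/(423/416) = 5 + 416/423 = 2531/423
1 + 1/(2531/423) = 1 + 423/2531 = 2954/2531
5 + 1/(2954/2531) = 5 + 2531/2954 = 17301/2954
-8 + 1/(17301/2954) = -8 + 2954/17301 = -135454/17301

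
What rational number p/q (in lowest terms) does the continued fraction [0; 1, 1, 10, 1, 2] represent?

35/67

Collapse the nested fraction from the inside out:
Start with 2.
1 + 1/(2/1) = 1 + 1/2 = 3/2
10 + 1/(3/2) = 10 + 2/3 = 32/3
1 + 1/(32/3) = 1 + 3/32 = 35/32
1 + 1/(35/32) = 1 + 32/35 = 67/35
0 + 1/(67/35) = 0 + 35/67 = 35/67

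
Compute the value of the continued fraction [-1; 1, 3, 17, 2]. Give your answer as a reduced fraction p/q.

-35/142

Use the convergent recurrence hₖ = aₖ·hₖ₋₁ + hₖ₋₂ (and likewise for the denominators kₖ):
a_0 = -1: -1/1
a_1 = 1: 0/1
a_2 = 3: -1/4
a_3 = 17: -17/69
a_4 = 2: -35/142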